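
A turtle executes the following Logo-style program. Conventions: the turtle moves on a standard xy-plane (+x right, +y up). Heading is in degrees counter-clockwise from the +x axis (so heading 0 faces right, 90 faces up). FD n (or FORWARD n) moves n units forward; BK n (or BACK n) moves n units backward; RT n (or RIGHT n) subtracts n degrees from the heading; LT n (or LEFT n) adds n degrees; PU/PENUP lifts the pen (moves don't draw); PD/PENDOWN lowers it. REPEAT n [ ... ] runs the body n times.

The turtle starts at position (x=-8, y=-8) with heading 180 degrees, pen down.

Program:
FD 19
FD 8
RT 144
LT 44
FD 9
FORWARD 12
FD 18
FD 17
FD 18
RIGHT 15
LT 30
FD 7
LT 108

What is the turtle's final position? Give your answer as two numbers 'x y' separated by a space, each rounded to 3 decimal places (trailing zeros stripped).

Executing turtle program step by step:
Start: pos=(-8,-8), heading=180, pen down
FD 19: (-8,-8) -> (-27,-8) [heading=180, draw]
FD 8: (-27,-8) -> (-35,-8) [heading=180, draw]
RT 144: heading 180 -> 36
LT 44: heading 36 -> 80
FD 9: (-35,-8) -> (-33.437,0.863) [heading=80, draw]
FD 12: (-33.437,0.863) -> (-31.353,12.681) [heading=80, draw]
FD 18: (-31.353,12.681) -> (-28.228,30.408) [heading=80, draw]
FD 17: (-28.228,30.408) -> (-25.276,47.149) [heading=80, draw]
FD 18: (-25.276,47.149) -> (-22.15,64.876) [heading=80, draw]
RT 15: heading 80 -> 65
LT 30: heading 65 -> 95
FD 7: (-22.15,64.876) -> (-22.76,71.849) [heading=95, draw]
LT 108: heading 95 -> 203
Final: pos=(-22.76,71.849), heading=203, 8 segment(s) drawn

Answer: -22.76 71.849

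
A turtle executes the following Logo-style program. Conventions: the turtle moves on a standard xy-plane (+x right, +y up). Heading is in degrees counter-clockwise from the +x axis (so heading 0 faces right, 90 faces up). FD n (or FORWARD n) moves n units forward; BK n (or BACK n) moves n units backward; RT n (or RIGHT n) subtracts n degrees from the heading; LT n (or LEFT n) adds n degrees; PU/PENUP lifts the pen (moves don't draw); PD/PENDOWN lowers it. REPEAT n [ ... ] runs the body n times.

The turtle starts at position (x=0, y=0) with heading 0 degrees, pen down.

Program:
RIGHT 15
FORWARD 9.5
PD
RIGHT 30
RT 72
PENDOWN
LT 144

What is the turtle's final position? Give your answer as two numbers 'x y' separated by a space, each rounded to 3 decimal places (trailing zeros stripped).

Executing turtle program step by step:
Start: pos=(0,0), heading=0, pen down
RT 15: heading 0 -> 345
FD 9.5: (0,0) -> (9.176,-2.459) [heading=345, draw]
PD: pen down
RT 30: heading 345 -> 315
RT 72: heading 315 -> 243
PD: pen down
LT 144: heading 243 -> 27
Final: pos=(9.176,-2.459), heading=27, 1 segment(s) drawn

Answer: 9.176 -2.459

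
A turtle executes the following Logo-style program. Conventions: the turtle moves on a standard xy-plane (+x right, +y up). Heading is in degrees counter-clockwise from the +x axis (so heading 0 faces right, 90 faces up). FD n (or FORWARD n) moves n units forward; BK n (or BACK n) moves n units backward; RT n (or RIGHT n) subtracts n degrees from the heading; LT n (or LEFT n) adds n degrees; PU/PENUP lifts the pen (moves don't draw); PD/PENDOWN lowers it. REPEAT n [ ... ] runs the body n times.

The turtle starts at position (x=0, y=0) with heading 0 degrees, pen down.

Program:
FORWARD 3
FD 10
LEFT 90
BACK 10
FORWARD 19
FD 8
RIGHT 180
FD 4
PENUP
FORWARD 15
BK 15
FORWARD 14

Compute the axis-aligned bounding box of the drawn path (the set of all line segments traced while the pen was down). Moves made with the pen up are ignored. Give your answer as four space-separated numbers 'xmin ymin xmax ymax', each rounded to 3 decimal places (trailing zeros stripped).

Answer: 0 -10 13 17

Derivation:
Executing turtle program step by step:
Start: pos=(0,0), heading=0, pen down
FD 3: (0,0) -> (3,0) [heading=0, draw]
FD 10: (3,0) -> (13,0) [heading=0, draw]
LT 90: heading 0 -> 90
BK 10: (13,0) -> (13,-10) [heading=90, draw]
FD 19: (13,-10) -> (13,9) [heading=90, draw]
FD 8: (13,9) -> (13,17) [heading=90, draw]
RT 180: heading 90 -> 270
FD 4: (13,17) -> (13,13) [heading=270, draw]
PU: pen up
FD 15: (13,13) -> (13,-2) [heading=270, move]
BK 15: (13,-2) -> (13,13) [heading=270, move]
FD 14: (13,13) -> (13,-1) [heading=270, move]
Final: pos=(13,-1), heading=270, 6 segment(s) drawn

Segment endpoints: x in {0, 3, 13, 13}, y in {-10, 0, 9, 13, 17}
xmin=0, ymin=-10, xmax=13, ymax=17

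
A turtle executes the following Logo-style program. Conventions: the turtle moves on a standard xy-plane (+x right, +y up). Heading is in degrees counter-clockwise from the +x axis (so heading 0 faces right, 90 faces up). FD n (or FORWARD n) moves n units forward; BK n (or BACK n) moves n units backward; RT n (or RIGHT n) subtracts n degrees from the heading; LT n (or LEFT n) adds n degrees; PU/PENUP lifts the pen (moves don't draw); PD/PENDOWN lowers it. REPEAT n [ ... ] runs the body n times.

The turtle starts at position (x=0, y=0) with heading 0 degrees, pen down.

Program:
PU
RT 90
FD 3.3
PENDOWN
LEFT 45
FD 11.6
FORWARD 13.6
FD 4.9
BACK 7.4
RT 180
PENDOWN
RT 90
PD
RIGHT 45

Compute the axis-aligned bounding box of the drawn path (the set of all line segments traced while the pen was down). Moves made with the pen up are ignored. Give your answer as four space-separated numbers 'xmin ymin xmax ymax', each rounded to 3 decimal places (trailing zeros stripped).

Answer: 0 -24.584 21.284 -3.3

Derivation:
Executing turtle program step by step:
Start: pos=(0,0), heading=0, pen down
PU: pen up
RT 90: heading 0 -> 270
FD 3.3: (0,0) -> (0,-3.3) [heading=270, move]
PD: pen down
LT 45: heading 270 -> 315
FD 11.6: (0,-3.3) -> (8.202,-11.502) [heading=315, draw]
FD 13.6: (8.202,-11.502) -> (17.819,-21.119) [heading=315, draw]
FD 4.9: (17.819,-21.119) -> (21.284,-24.584) [heading=315, draw]
BK 7.4: (21.284,-24.584) -> (16.051,-19.351) [heading=315, draw]
RT 180: heading 315 -> 135
PD: pen down
RT 90: heading 135 -> 45
PD: pen down
RT 45: heading 45 -> 0
Final: pos=(16.051,-19.351), heading=0, 4 segment(s) drawn

Segment endpoints: x in {0, 8.202, 16.051, 17.819, 21.284}, y in {-24.584, -21.119, -19.351, -11.502, -3.3}
xmin=0, ymin=-24.584, xmax=21.284, ymax=-3.3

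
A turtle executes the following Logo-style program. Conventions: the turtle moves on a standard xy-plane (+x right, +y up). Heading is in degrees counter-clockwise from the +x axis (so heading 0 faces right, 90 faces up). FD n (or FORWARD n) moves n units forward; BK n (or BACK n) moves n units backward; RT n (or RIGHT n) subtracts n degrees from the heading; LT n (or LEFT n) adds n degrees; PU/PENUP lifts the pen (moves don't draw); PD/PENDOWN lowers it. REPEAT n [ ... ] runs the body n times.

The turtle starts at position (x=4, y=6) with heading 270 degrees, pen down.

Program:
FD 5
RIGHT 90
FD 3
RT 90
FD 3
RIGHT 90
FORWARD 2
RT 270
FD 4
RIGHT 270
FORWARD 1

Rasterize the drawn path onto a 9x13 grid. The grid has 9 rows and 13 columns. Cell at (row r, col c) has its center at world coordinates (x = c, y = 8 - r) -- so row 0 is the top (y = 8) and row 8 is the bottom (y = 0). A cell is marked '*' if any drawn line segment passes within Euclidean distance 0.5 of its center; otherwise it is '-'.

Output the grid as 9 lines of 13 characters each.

Segment 0: (4,6) -> (4,1)
Segment 1: (4,1) -> (1,1)
Segment 2: (1,1) -> (1,4)
Segment 3: (1,4) -> (3,4)
Segment 4: (3,4) -> (3,8)
Segment 5: (3,8) -> (2,8)

Answer: --**---------
---*---------
---**--------
---**--------
-****--------
-*--*--------
-*--*--------
-****--------
-------------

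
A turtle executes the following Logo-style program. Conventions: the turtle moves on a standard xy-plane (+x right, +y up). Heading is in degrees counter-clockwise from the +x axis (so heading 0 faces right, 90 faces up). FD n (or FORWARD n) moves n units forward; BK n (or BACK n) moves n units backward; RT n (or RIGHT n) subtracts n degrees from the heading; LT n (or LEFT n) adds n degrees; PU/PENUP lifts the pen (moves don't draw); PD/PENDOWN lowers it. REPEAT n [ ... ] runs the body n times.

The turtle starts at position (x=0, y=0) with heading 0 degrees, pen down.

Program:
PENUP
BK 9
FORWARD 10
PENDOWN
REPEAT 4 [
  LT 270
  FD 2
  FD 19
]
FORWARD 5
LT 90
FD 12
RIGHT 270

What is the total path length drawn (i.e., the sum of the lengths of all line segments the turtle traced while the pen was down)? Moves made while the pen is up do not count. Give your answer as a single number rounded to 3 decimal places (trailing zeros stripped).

Executing turtle program step by step:
Start: pos=(0,0), heading=0, pen down
PU: pen up
BK 9: (0,0) -> (-9,0) [heading=0, move]
FD 10: (-9,0) -> (1,0) [heading=0, move]
PD: pen down
REPEAT 4 [
  -- iteration 1/4 --
  LT 270: heading 0 -> 270
  FD 2: (1,0) -> (1,-2) [heading=270, draw]
  FD 19: (1,-2) -> (1,-21) [heading=270, draw]
  -- iteration 2/4 --
  LT 270: heading 270 -> 180
  FD 2: (1,-21) -> (-1,-21) [heading=180, draw]
  FD 19: (-1,-21) -> (-20,-21) [heading=180, draw]
  -- iteration 3/4 --
  LT 270: heading 180 -> 90
  FD 2: (-20,-21) -> (-20,-19) [heading=90, draw]
  FD 19: (-20,-19) -> (-20,0) [heading=90, draw]
  -- iteration 4/4 --
  LT 270: heading 90 -> 0
  FD 2: (-20,0) -> (-18,0) [heading=0, draw]
  FD 19: (-18,0) -> (1,0) [heading=0, draw]
]
FD 5: (1,0) -> (6,0) [heading=0, draw]
LT 90: heading 0 -> 90
FD 12: (6,0) -> (6,12) [heading=90, draw]
RT 270: heading 90 -> 180
Final: pos=(6,12), heading=180, 10 segment(s) drawn

Segment lengths:
  seg 1: (1,0) -> (1,-2), length = 2
  seg 2: (1,-2) -> (1,-21), length = 19
  seg 3: (1,-21) -> (-1,-21), length = 2
  seg 4: (-1,-21) -> (-20,-21), length = 19
  seg 5: (-20,-21) -> (-20,-19), length = 2
  seg 6: (-20,-19) -> (-20,0), length = 19
  seg 7: (-20,0) -> (-18,0), length = 2
  seg 8: (-18,0) -> (1,0), length = 19
  seg 9: (1,0) -> (6,0), length = 5
  seg 10: (6,0) -> (6,12), length = 12
Total = 101

Answer: 101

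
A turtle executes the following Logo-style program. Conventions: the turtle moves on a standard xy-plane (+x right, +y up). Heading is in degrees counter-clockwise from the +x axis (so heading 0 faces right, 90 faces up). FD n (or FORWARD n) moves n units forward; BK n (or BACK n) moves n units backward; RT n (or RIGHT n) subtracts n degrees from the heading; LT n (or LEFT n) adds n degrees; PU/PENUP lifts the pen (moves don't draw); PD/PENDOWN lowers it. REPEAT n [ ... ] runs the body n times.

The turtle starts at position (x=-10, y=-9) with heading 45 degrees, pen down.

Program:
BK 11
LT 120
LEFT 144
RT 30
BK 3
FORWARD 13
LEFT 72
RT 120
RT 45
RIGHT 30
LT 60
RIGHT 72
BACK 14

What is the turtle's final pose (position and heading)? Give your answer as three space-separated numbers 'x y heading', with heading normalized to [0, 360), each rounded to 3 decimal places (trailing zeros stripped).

Answer: -4.888 -34.884 144

Derivation:
Executing turtle program step by step:
Start: pos=(-10,-9), heading=45, pen down
BK 11: (-10,-9) -> (-17.778,-16.778) [heading=45, draw]
LT 120: heading 45 -> 165
LT 144: heading 165 -> 309
RT 30: heading 309 -> 279
BK 3: (-17.778,-16.778) -> (-18.247,-13.815) [heading=279, draw]
FD 13: (-18.247,-13.815) -> (-16.214,-26.655) [heading=279, draw]
LT 72: heading 279 -> 351
RT 120: heading 351 -> 231
RT 45: heading 231 -> 186
RT 30: heading 186 -> 156
LT 60: heading 156 -> 216
RT 72: heading 216 -> 144
BK 14: (-16.214,-26.655) -> (-4.888,-34.884) [heading=144, draw]
Final: pos=(-4.888,-34.884), heading=144, 4 segment(s) drawn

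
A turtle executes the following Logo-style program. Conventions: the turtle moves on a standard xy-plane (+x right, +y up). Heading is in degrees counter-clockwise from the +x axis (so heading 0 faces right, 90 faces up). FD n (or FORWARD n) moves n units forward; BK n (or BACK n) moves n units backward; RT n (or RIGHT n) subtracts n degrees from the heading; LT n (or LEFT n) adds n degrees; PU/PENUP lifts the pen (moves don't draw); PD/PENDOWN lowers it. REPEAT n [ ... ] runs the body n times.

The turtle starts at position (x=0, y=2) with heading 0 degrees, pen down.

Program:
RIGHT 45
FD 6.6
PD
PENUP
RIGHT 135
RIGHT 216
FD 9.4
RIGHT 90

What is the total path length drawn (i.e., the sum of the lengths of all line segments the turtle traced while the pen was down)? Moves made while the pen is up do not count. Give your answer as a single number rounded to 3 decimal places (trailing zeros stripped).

Answer: 6.6

Derivation:
Executing turtle program step by step:
Start: pos=(0,2), heading=0, pen down
RT 45: heading 0 -> 315
FD 6.6: (0,2) -> (4.667,-2.667) [heading=315, draw]
PD: pen down
PU: pen up
RT 135: heading 315 -> 180
RT 216: heading 180 -> 324
FD 9.4: (4.667,-2.667) -> (12.272,-8.192) [heading=324, move]
RT 90: heading 324 -> 234
Final: pos=(12.272,-8.192), heading=234, 1 segment(s) drawn

Segment lengths:
  seg 1: (0,2) -> (4.667,-2.667), length = 6.6
Total = 6.6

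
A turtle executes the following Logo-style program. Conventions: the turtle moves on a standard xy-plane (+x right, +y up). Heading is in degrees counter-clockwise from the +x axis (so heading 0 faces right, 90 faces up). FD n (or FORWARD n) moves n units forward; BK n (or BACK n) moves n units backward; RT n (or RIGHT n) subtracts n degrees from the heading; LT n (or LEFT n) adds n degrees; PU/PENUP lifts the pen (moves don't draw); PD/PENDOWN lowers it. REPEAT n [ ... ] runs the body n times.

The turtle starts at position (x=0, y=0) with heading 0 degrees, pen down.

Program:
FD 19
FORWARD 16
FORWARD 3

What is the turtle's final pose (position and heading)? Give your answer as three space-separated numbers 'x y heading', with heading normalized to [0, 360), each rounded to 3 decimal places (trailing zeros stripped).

Answer: 38 0 0

Derivation:
Executing turtle program step by step:
Start: pos=(0,0), heading=0, pen down
FD 19: (0,0) -> (19,0) [heading=0, draw]
FD 16: (19,0) -> (35,0) [heading=0, draw]
FD 3: (35,0) -> (38,0) [heading=0, draw]
Final: pos=(38,0), heading=0, 3 segment(s) drawn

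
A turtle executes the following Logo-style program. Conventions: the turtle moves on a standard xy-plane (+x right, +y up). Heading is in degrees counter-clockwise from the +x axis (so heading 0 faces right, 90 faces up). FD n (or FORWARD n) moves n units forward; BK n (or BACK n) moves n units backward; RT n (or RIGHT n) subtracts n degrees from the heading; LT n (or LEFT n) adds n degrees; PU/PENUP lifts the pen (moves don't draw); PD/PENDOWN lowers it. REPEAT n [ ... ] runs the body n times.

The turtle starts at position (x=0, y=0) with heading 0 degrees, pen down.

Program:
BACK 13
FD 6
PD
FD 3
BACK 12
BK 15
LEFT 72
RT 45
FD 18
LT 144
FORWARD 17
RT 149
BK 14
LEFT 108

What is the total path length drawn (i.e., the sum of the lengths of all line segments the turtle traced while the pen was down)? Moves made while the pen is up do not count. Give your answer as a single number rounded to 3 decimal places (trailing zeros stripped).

Answer: 98

Derivation:
Executing turtle program step by step:
Start: pos=(0,0), heading=0, pen down
BK 13: (0,0) -> (-13,0) [heading=0, draw]
FD 6: (-13,0) -> (-7,0) [heading=0, draw]
PD: pen down
FD 3: (-7,0) -> (-4,0) [heading=0, draw]
BK 12: (-4,0) -> (-16,0) [heading=0, draw]
BK 15: (-16,0) -> (-31,0) [heading=0, draw]
LT 72: heading 0 -> 72
RT 45: heading 72 -> 27
FD 18: (-31,0) -> (-14.962,8.172) [heading=27, draw]
LT 144: heading 27 -> 171
FD 17: (-14.962,8.172) -> (-31.753,10.831) [heading=171, draw]
RT 149: heading 171 -> 22
BK 14: (-31.753,10.831) -> (-44.733,5.587) [heading=22, draw]
LT 108: heading 22 -> 130
Final: pos=(-44.733,5.587), heading=130, 8 segment(s) drawn

Segment lengths:
  seg 1: (0,0) -> (-13,0), length = 13
  seg 2: (-13,0) -> (-7,0), length = 6
  seg 3: (-7,0) -> (-4,0), length = 3
  seg 4: (-4,0) -> (-16,0), length = 12
  seg 5: (-16,0) -> (-31,0), length = 15
  seg 6: (-31,0) -> (-14.962,8.172), length = 18
  seg 7: (-14.962,8.172) -> (-31.753,10.831), length = 17
  seg 8: (-31.753,10.831) -> (-44.733,5.587), length = 14
Total = 98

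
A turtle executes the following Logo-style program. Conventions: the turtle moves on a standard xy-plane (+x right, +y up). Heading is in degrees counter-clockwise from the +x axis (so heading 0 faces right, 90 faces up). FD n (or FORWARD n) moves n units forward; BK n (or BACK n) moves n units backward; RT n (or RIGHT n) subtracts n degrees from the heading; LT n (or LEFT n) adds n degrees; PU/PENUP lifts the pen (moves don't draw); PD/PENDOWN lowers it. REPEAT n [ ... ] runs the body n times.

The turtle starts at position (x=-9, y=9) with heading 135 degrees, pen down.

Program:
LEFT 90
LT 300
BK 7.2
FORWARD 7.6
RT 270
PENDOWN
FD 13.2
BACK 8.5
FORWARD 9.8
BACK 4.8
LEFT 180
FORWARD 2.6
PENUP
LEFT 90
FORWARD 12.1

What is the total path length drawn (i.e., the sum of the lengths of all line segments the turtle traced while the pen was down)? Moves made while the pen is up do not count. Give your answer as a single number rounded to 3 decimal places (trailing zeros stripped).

Executing turtle program step by step:
Start: pos=(-9,9), heading=135, pen down
LT 90: heading 135 -> 225
LT 300: heading 225 -> 165
BK 7.2: (-9,9) -> (-2.045,7.137) [heading=165, draw]
FD 7.6: (-2.045,7.137) -> (-9.386,9.104) [heading=165, draw]
RT 270: heading 165 -> 255
PD: pen down
FD 13.2: (-9.386,9.104) -> (-12.803,-3.647) [heading=255, draw]
BK 8.5: (-12.803,-3.647) -> (-10.603,4.564) [heading=255, draw]
FD 9.8: (-10.603,4.564) -> (-13.139,-4.902) [heading=255, draw]
BK 4.8: (-13.139,-4.902) -> (-11.897,-0.266) [heading=255, draw]
LT 180: heading 255 -> 75
FD 2.6: (-11.897,-0.266) -> (-11.224,2.245) [heading=75, draw]
PU: pen up
LT 90: heading 75 -> 165
FD 12.1: (-11.224,2.245) -> (-22.912,5.377) [heading=165, move]
Final: pos=(-22.912,5.377), heading=165, 7 segment(s) drawn

Segment lengths:
  seg 1: (-9,9) -> (-2.045,7.137), length = 7.2
  seg 2: (-2.045,7.137) -> (-9.386,9.104), length = 7.6
  seg 3: (-9.386,9.104) -> (-12.803,-3.647), length = 13.2
  seg 4: (-12.803,-3.647) -> (-10.603,4.564), length = 8.5
  seg 5: (-10.603,4.564) -> (-13.139,-4.902), length = 9.8
  seg 6: (-13.139,-4.902) -> (-11.897,-0.266), length = 4.8
  seg 7: (-11.897,-0.266) -> (-11.224,2.245), length = 2.6
Total = 53.7

Answer: 53.7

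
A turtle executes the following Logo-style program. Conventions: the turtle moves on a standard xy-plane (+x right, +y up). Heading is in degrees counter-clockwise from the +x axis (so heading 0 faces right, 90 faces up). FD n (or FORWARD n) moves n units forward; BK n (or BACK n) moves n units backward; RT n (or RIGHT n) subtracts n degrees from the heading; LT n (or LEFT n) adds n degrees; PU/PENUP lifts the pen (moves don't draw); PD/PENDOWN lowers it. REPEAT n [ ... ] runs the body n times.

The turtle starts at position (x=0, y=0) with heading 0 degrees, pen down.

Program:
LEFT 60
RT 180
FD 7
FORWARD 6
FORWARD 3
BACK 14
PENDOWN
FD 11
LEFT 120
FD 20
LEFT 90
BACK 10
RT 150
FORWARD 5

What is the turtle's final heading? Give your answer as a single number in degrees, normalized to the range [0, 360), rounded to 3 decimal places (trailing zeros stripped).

Executing turtle program step by step:
Start: pos=(0,0), heading=0, pen down
LT 60: heading 0 -> 60
RT 180: heading 60 -> 240
FD 7: (0,0) -> (-3.5,-6.062) [heading=240, draw]
FD 6: (-3.5,-6.062) -> (-6.5,-11.258) [heading=240, draw]
FD 3: (-6.5,-11.258) -> (-8,-13.856) [heading=240, draw]
BK 14: (-8,-13.856) -> (-1,-1.732) [heading=240, draw]
PD: pen down
FD 11: (-1,-1.732) -> (-6.5,-11.258) [heading=240, draw]
LT 120: heading 240 -> 0
FD 20: (-6.5,-11.258) -> (13.5,-11.258) [heading=0, draw]
LT 90: heading 0 -> 90
BK 10: (13.5,-11.258) -> (13.5,-21.258) [heading=90, draw]
RT 150: heading 90 -> 300
FD 5: (13.5,-21.258) -> (16,-25.588) [heading=300, draw]
Final: pos=(16,-25.588), heading=300, 8 segment(s) drawn

Answer: 300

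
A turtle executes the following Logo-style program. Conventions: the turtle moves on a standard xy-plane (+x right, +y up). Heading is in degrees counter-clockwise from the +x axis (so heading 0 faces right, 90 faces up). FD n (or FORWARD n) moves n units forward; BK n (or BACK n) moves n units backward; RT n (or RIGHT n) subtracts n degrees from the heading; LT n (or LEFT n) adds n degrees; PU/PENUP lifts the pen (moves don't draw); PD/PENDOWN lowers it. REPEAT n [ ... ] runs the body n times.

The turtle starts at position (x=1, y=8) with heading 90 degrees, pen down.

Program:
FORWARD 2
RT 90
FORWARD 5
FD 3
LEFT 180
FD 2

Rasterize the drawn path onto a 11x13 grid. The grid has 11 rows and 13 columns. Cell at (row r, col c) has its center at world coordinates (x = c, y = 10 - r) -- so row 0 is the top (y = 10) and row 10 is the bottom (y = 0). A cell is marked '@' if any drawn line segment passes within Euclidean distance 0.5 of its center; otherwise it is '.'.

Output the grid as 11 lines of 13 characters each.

Answer: .@@@@@@@@@...
.@...........
.@...........
.............
.............
.............
.............
.............
.............
.............
.............

Derivation:
Segment 0: (1,8) -> (1,10)
Segment 1: (1,10) -> (6,10)
Segment 2: (6,10) -> (9,10)
Segment 3: (9,10) -> (7,10)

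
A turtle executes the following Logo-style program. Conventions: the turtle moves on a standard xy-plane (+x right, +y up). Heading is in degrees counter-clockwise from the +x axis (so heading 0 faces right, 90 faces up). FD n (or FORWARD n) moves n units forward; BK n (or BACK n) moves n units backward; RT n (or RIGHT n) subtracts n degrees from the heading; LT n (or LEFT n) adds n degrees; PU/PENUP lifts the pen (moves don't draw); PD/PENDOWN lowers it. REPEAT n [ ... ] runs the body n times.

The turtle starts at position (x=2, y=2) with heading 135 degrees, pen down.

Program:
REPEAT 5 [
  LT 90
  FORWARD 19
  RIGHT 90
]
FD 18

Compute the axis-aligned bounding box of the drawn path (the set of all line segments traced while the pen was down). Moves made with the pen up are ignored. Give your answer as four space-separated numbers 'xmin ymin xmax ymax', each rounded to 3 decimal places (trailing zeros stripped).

Executing turtle program step by step:
Start: pos=(2,2), heading=135, pen down
REPEAT 5 [
  -- iteration 1/5 --
  LT 90: heading 135 -> 225
  FD 19: (2,2) -> (-11.435,-11.435) [heading=225, draw]
  RT 90: heading 225 -> 135
  -- iteration 2/5 --
  LT 90: heading 135 -> 225
  FD 19: (-11.435,-11.435) -> (-24.87,-24.87) [heading=225, draw]
  RT 90: heading 225 -> 135
  -- iteration 3/5 --
  LT 90: heading 135 -> 225
  FD 19: (-24.87,-24.87) -> (-38.305,-38.305) [heading=225, draw]
  RT 90: heading 225 -> 135
  -- iteration 4/5 --
  LT 90: heading 135 -> 225
  FD 19: (-38.305,-38.305) -> (-51.74,-51.74) [heading=225, draw]
  RT 90: heading 225 -> 135
  -- iteration 5/5 --
  LT 90: heading 135 -> 225
  FD 19: (-51.74,-51.74) -> (-65.175,-65.175) [heading=225, draw]
  RT 90: heading 225 -> 135
]
FD 18: (-65.175,-65.175) -> (-77.903,-52.447) [heading=135, draw]
Final: pos=(-77.903,-52.447), heading=135, 6 segment(s) drawn

Segment endpoints: x in {-77.903, -65.175, -51.74, -38.305, -24.87, -11.435, 2}, y in {-65.175, -52.447, -51.74, -38.305, -24.87, -11.435, 2}
xmin=-77.903, ymin=-65.175, xmax=2, ymax=2

Answer: -77.903 -65.175 2 2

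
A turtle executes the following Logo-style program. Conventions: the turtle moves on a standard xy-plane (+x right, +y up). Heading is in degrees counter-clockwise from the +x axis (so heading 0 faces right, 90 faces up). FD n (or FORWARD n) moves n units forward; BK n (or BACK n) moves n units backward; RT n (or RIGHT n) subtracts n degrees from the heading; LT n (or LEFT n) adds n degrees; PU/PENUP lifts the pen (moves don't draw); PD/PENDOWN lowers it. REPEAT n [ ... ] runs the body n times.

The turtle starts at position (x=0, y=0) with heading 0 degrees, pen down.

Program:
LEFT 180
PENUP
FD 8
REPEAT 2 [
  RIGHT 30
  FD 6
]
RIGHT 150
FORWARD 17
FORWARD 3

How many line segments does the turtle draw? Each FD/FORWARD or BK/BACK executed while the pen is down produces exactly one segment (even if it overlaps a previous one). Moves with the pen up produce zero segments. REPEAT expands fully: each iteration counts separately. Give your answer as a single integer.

Executing turtle program step by step:
Start: pos=(0,0), heading=0, pen down
LT 180: heading 0 -> 180
PU: pen up
FD 8: (0,0) -> (-8,0) [heading=180, move]
REPEAT 2 [
  -- iteration 1/2 --
  RT 30: heading 180 -> 150
  FD 6: (-8,0) -> (-13.196,3) [heading=150, move]
  -- iteration 2/2 --
  RT 30: heading 150 -> 120
  FD 6: (-13.196,3) -> (-16.196,8.196) [heading=120, move]
]
RT 150: heading 120 -> 330
FD 17: (-16.196,8.196) -> (-1.474,-0.304) [heading=330, move]
FD 3: (-1.474,-0.304) -> (1.124,-1.804) [heading=330, move]
Final: pos=(1.124,-1.804), heading=330, 0 segment(s) drawn
Segments drawn: 0

Answer: 0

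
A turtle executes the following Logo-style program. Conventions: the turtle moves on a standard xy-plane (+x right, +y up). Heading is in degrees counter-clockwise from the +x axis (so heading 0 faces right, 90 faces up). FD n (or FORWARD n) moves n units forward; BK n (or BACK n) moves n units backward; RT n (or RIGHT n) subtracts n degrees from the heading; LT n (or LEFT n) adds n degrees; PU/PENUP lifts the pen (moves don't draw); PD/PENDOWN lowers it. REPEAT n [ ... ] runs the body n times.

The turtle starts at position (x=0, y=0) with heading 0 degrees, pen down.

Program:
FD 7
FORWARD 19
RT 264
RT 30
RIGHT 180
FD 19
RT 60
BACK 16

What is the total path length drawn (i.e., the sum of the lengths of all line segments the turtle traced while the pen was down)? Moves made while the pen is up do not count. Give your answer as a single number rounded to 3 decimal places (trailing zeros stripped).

Answer: 61

Derivation:
Executing turtle program step by step:
Start: pos=(0,0), heading=0, pen down
FD 7: (0,0) -> (7,0) [heading=0, draw]
FD 19: (7,0) -> (26,0) [heading=0, draw]
RT 264: heading 0 -> 96
RT 30: heading 96 -> 66
RT 180: heading 66 -> 246
FD 19: (26,0) -> (18.272,-17.357) [heading=246, draw]
RT 60: heading 246 -> 186
BK 16: (18.272,-17.357) -> (34.184,-15.685) [heading=186, draw]
Final: pos=(34.184,-15.685), heading=186, 4 segment(s) drawn

Segment lengths:
  seg 1: (0,0) -> (7,0), length = 7
  seg 2: (7,0) -> (26,0), length = 19
  seg 3: (26,0) -> (18.272,-17.357), length = 19
  seg 4: (18.272,-17.357) -> (34.184,-15.685), length = 16
Total = 61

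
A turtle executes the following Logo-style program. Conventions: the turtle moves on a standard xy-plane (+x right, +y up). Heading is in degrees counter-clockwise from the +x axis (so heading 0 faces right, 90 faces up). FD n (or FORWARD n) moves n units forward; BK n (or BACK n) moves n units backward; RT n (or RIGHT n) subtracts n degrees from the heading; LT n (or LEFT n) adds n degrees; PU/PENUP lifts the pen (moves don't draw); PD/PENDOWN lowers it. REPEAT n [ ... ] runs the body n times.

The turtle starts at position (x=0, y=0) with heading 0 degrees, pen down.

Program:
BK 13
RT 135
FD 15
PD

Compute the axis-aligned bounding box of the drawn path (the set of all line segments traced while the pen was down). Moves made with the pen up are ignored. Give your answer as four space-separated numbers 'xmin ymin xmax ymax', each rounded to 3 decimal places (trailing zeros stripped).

Executing turtle program step by step:
Start: pos=(0,0), heading=0, pen down
BK 13: (0,0) -> (-13,0) [heading=0, draw]
RT 135: heading 0 -> 225
FD 15: (-13,0) -> (-23.607,-10.607) [heading=225, draw]
PD: pen down
Final: pos=(-23.607,-10.607), heading=225, 2 segment(s) drawn

Segment endpoints: x in {-23.607, -13, 0}, y in {-10.607, 0}
xmin=-23.607, ymin=-10.607, xmax=0, ymax=0

Answer: -23.607 -10.607 0 0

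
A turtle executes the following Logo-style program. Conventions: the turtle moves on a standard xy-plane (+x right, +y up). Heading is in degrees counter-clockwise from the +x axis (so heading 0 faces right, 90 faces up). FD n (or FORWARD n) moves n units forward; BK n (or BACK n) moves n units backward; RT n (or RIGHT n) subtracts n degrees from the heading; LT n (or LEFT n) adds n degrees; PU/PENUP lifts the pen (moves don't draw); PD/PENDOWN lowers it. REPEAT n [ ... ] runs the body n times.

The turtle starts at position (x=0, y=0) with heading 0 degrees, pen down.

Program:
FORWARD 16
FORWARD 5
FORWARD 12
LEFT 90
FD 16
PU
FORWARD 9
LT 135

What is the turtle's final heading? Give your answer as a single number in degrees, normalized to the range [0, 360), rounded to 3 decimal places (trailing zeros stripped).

Executing turtle program step by step:
Start: pos=(0,0), heading=0, pen down
FD 16: (0,0) -> (16,0) [heading=0, draw]
FD 5: (16,0) -> (21,0) [heading=0, draw]
FD 12: (21,0) -> (33,0) [heading=0, draw]
LT 90: heading 0 -> 90
FD 16: (33,0) -> (33,16) [heading=90, draw]
PU: pen up
FD 9: (33,16) -> (33,25) [heading=90, move]
LT 135: heading 90 -> 225
Final: pos=(33,25), heading=225, 4 segment(s) drawn

Answer: 225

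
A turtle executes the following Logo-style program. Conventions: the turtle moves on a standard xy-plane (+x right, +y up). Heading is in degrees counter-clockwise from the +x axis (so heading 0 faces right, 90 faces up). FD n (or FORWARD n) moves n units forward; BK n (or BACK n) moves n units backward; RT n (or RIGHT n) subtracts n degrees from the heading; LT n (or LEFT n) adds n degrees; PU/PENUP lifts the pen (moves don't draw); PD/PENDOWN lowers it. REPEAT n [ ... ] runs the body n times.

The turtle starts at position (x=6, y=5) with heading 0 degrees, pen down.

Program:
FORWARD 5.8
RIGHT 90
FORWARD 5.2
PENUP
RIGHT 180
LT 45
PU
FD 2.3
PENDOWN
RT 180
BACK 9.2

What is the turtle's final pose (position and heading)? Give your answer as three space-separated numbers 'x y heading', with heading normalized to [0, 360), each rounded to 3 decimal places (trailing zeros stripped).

Executing turtle program step by step:
Start: pos=(6,5), heading=0, pen down
FD 5.8: (6,5) -> (11.8,5) [heading=0, draw]
RT 90: heading 0 -> 270
FD 5.2: (11.8,5) -> (11.8,-0.2) [heading=270, draw]
PU: pen up
RT 180: heading 270 -> 90
LT 45: heading 90 -> 135
PU: pen up
FD 2.3: (11.8,-0.2) -> (10.174,1.426) [heading=135, move]
PD: pen down
RT 180: heading 135 -> 315
BK 9.2: (10.174,1.426) -> (3.668,7.932) [heading=315, draw]
Final: pos=(3.668,7.932), heading=315, 3 segment(s) drawn

Answer: 3.668 7.932 315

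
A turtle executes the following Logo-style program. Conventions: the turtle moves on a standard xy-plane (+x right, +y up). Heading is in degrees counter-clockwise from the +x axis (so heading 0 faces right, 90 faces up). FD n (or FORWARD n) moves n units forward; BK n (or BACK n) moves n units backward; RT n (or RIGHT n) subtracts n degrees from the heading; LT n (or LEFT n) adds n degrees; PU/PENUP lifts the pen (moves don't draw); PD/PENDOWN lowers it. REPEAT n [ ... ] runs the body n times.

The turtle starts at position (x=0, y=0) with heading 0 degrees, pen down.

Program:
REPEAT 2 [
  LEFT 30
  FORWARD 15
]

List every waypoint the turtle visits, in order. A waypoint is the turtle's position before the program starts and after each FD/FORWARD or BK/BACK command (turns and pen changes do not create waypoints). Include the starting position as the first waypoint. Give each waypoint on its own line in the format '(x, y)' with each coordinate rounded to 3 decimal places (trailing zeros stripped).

Executing turtle program step by step:
Start: pos=(0,0), heading=0, pen down
REPEAT 2 [
  -- iteration 1/2 --
  LT 30: heading 0 -> 30
  FD 15: (0,0) -> (12.99,7.5) [heading=30, draw]
  -- iteration 2/2 --
  LT 30: heading 30 -> 60
  FD 15: (12.99,7.5) -> (20.49,20.49) [heading=60, draw]
]
Final: pos=(20.49,20.49), heading=60, 2 segment(s) drawn
Waypoints (3 total):
(0, 0)
(12.99, 7.5)
(20.49, 20.49)

Answer: (0, 0)
(12.99, 7.5)
(20.49, 20.49)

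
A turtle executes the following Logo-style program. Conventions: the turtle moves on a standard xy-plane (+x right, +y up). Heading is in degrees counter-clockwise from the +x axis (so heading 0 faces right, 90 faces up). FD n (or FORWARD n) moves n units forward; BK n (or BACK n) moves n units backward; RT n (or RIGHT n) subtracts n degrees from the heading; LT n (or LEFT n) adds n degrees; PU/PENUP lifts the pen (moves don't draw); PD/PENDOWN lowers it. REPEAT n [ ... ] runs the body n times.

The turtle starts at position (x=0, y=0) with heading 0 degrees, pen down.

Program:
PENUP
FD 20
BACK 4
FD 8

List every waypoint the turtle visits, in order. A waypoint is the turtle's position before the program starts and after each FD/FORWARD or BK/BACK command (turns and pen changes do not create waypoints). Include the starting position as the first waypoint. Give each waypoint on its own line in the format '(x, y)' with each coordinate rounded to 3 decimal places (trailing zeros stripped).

Executing turtle program step by step:
Start: pos=(0,0), heading=0, pen down
PU: pen up
FD 20: (0,0) -> (20,0) [heading=0, move]
BK 4: (20,0) -> (16,0) [heading=0, move]
FD 8: (16,0) -> (24,0) [heading=0, move]
Final: pos=(24,0), heading=0, 0 segment(s) drawn
Waypoints (4 total):
(0, 0)
(20, 0)
(16, 0)
(24, 0)

Answer: (0, 0)
(20, 0)
(16, 0)
(24, 0)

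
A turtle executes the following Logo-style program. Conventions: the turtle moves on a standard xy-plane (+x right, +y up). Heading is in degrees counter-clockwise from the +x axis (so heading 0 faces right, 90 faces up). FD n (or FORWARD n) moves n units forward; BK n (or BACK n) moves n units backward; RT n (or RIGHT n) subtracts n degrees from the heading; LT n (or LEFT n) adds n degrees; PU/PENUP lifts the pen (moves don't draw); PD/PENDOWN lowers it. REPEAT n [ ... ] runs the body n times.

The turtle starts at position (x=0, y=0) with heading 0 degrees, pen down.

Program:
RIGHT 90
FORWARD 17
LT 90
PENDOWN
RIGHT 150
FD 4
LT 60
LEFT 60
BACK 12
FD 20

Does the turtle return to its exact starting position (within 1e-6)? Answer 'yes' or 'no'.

Executing turtle program step by step:
Start: pos=(0,0), heading=0, pen down
RT 90: heading 0 -> 270
FD 17: (0,0) -> (0,-17) [heading=270, draw]
LT 90: heading 270 -> 0
PD: pen down
RT 150: heading 0 -> 210
FD 4: (0,-17) -> (-3.464,-19) [heading=210, draw]
LT 60: heading 210 -> 270
LT 60: heading 270 -> 330
BK 12: (-3.464,-19) -> (-13.856,-13) [heading=330, draw]
FD 20: (-13.856,-13) -> (3.464,-23) [heading=330, draw]
Final: pos=(3.464,-23), heading=330, 4 segment(s) drawn

Start position: (0, 0)
Final position: (3.464, -23)
Distance = 23.259; >= 1e-6 -> NOT closed

Answer: no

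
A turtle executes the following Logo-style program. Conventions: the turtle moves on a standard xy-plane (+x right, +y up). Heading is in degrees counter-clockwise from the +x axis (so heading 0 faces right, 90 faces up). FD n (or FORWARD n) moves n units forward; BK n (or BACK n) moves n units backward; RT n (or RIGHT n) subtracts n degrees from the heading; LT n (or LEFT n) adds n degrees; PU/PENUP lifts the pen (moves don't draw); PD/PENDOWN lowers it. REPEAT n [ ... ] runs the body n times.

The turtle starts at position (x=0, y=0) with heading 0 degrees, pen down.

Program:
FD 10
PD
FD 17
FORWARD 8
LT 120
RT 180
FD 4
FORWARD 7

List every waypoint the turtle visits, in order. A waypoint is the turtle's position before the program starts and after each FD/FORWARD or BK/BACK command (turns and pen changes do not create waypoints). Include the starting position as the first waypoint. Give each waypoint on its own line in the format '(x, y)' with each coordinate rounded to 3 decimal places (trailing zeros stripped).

Executing turtle program step by step:
Start: pos=(0,0), heading=0, pen down
FD 10: (0,0) -> (10,0) [heading=0, draw]
PD: pen down
FD 17: (10,0) -> (27,0) [heading=0, draw]
FD 8: (27,0) -> (35,0) [heading=0, draw]
LT 120: heading 0 -> 120
RT 180: heading 120 -> 300
FD 4: (35,0) -> (37,-3.464) [heading=300, draw]
FD 7: (37,-3.464) -> (40.5,-9.526) [heading=300, draw]
Final: pos=(40.5,-9.526), heading=300, 5 segment(s) drawn
Waypoints (6 total):
(0, 0)
(10, 0)
(27, 0)
(35, 0)
(37, -3.464)
(40.5, -9.526)

Answer: (0, 0)
(10, 0)
(27, 0)
(35, 0)
(37, -3.464)
(40.5, -9.526)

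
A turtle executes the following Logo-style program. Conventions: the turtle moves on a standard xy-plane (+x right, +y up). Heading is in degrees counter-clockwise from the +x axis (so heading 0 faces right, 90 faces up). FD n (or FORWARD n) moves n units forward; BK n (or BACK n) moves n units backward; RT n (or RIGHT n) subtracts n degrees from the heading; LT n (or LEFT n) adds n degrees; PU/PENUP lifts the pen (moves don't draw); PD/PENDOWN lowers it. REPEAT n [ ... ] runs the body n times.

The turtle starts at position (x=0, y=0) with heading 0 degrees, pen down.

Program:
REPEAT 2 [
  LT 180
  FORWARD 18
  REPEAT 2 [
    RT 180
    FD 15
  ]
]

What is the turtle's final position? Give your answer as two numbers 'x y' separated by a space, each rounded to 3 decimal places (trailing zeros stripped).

Executing turtle program step by step:
Start: pos=(0,0), heading=0, pen down
REPEAT 2 [
  -- iteration 1/2 --
  LT 180: heading 0 -> 180
  FD 18: (0,0) -> (-18,0) [heading=180, draw]
  REPEAT 2 [
    -- iteration 1/2 --
    RT 180: heading 180 -> 0
    FD 15: (-18,0) -> (-3,0) [heading=0, draw]
    -- iteration 2/2 --
    RT 180: heading 0 -> 180
    FD 15: (-3,0) -> (-18,0) [heading=180, draw]
  ]
  -- iteration 2/2 --
  LT 180: heading 180 -> 0
  FD 18: (-18,0) -> (0,0) [heading=0, draw]
  REPEAT 2 [
    -- iteration 1/2 --
    RT 180: heading 0 -> 180
    FD 15: (0,0) -> (-15,0) [heading=180, draw]
    -- iteration 2/2 --
    RT 180: heading 180 -> 0
    FD 15: (-15,0) -> (0,0) [heading=0, draw]
  ]
]
Final: pos=(0,0), heading=0, 6 segment(s) drawn

Answer: 0 0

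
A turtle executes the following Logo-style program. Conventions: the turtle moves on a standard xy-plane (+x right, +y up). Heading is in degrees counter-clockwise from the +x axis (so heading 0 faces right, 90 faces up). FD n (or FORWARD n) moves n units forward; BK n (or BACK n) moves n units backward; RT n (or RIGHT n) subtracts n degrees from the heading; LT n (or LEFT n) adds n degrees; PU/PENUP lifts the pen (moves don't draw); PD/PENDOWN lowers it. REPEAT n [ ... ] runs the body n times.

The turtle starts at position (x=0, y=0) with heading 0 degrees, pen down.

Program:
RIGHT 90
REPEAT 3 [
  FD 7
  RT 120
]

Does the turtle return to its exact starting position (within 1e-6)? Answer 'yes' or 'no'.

Answer: yes

Derivation:
Executing turtle program step by step:
Start: pos=(0,0), heading=0, pen down
RT 90: heading 0 -> 270
REPEAT 3 [
  -- iteration 1/3 --
  FD 7: (0,0) -> (0,-7) [heading=270, draw]
  RT 120: heading 270 -> 150
  -- iteration 2/3 --
  FD 7: (0,-7) -> (-6.062,-3.5) [heading=150, draw]
  RT 120: heading 150 -> 30
  -- iteration 3/3 --
  FD 7: (-6.062,-3.5) -> (0,0) [heading=30, draw]
  RT 120: heading 30 -> 270
]
Final: pos=(0,0), heading=270, 3 segment(s) drawn

Start position: (0, 0)
Final position: (0, 0)
Distance = 0; < 1e-6 -> CLOSED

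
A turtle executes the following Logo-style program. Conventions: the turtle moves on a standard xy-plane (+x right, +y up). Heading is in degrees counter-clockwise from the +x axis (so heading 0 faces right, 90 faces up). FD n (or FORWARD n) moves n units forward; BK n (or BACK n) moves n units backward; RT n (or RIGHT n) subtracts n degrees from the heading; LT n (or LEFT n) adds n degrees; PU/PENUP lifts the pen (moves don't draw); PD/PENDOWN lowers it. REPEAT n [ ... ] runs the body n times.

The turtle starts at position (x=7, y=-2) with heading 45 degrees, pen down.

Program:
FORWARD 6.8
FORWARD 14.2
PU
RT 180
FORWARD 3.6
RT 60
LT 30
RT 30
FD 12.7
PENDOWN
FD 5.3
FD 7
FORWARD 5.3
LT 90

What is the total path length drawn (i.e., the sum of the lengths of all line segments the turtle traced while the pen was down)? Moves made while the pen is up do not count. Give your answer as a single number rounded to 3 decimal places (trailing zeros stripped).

Answer: 38.6

Derivation:
Executing turtle program step by step:
Start: pos=(7,-2), heading=45, pen down
FD 6.8: (7,-2) -> (11.808,2.808) [heading=45, draw]
FD 14.2: (11.808,2.808) -> (21.849,12.849) [heading=45, draw]
PU: pen up
RT 180: heading 45 -> 225
FD 3.6: (21.849,12.849) -> (19.304,10.304) [heading=225, move]
RT 60: heading 225 -> 165
LT 30: heading 165 -> 195
RT 30: heading 195 -> 165
FD 12.7: (19.304,10.304) -> (7.036,13.591) [heading=165, move]
PD: pen down
FD 5.3: (7.036,13.591) -> (1.917,14.962) [heading=165, draw]
FD 7: (1.917,14.962) -> (-4.844,16.774) [heading=165, draw]
FD 5.3: (-4.844,16.774) -> (-9.964,18.146) [heading=165, draw]
LT 90: heading 165 -> 255
Final: pos=(-9.964,18.146), heading=255, 5 segment(s) drawn

Segment lengths:
  seg 1: (7,-2) -> (11.808,2.808), length = 6.8
  seg 2: (11.808,2.808) -> (21.849,12.849), length = 14.2
  seg 3: (7.036,13.591) -> (1.917,14.962), length = 5.3
  seg 4: (1.917,14.962) -> (-4.844,16.774), length = 7
  seg 5: (-4.844,16.774) -> (-9.964,18.146), length = 5.3
Total = 38.6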